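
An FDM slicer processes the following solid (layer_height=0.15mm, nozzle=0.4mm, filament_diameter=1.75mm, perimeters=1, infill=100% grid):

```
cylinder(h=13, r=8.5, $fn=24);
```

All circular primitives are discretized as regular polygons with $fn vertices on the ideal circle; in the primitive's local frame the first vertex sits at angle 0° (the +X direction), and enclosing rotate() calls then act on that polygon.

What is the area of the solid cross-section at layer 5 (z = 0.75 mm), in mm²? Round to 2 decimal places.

At z = 0.75 mm: the r=8.5 cylinder gives a regular 24-gon of circumradius 8.5 (constant along its height) (area = (24/2)·8.500²·sin(360°/24) = 224.40 mm²). Overall, the cross-section is a single solid region. Net area = 224.40 mm².

224.40 mm²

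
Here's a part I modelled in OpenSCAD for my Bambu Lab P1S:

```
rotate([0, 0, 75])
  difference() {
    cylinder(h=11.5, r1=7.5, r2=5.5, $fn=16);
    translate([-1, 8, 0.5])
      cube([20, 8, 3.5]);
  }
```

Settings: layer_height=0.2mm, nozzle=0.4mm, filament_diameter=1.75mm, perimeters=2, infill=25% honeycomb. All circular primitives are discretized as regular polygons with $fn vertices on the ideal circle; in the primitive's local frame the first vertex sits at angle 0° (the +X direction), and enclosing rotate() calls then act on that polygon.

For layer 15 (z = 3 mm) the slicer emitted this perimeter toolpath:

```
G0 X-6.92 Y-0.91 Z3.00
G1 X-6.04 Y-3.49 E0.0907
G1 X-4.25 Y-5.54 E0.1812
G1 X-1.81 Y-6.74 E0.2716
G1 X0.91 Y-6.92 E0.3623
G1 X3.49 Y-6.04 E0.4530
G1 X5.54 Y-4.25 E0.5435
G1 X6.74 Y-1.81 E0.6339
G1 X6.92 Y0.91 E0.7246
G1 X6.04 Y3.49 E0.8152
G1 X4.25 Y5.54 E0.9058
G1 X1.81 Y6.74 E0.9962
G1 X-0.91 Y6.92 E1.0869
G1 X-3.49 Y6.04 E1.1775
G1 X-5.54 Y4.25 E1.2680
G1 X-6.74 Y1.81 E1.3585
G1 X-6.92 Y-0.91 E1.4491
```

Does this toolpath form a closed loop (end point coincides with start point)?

Start point (G0): (-6.92, -0.91). End point (last G1): the path returns to the start — closed.

yes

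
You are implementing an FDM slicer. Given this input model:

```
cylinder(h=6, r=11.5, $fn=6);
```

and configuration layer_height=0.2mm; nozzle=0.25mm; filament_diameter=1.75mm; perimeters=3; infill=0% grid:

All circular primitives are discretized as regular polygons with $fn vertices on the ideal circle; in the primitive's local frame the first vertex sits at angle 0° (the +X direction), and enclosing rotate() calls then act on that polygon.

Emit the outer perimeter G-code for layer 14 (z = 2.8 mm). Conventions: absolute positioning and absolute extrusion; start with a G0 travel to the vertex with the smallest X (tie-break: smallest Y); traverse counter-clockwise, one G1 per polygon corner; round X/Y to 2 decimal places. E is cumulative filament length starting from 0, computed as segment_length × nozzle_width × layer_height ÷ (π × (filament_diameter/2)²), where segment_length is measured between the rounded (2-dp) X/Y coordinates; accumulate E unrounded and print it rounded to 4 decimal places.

G0 X-11.50 Y0.00 Z2.80
G1 X-5.75 Y-9.96 E0.2391
G1 X5.75 Y-9.96 E0.4781
G1 X11.50 Y0.00 E0.7172
G1 X5.75 Y9.96 E0.9563
G1 X-5.75 Y9.96 E1.1953
G1 X-11.50 Y0.00 E1.4344

At z = 2.8 mm: the r=11.5 cylinder gives a regular 6-gon of circumradius 11.5 (constant along its height). The outline is a single polygon with 6 vertices. Extrusion per mm of travel: 0.25 × 0.2 / (π × 0.875²) = 0.020788. Accumulating E over each segment gives final E = 1.4344.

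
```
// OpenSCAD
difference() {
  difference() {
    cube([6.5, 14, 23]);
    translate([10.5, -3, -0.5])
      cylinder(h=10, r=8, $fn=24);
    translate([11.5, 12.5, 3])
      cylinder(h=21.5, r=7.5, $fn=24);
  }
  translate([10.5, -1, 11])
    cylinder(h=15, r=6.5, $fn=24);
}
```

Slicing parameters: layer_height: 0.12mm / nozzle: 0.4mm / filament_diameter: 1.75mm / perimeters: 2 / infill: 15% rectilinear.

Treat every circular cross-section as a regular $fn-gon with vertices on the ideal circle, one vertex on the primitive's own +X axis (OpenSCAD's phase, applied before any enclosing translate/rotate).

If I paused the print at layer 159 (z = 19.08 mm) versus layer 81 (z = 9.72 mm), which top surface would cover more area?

Layer 159 (z = 19.08): the 6.5×14 cube contributes its full rectangle (area 91.00 mm²); the cylinder at (10.5, -3) is absent (z outside [-0.5, 9.5]); the cylinder at (11.5, 12.5): section is a regular 24-gon, circumradius r=7.5 (area = (24/2)·7.500²·sin(360°/24) = 174.70 mm²); Taking the first minus the rest: starting from the 6.5×14 cube (91.00 mm²), the r=7.5 cylinder at (11.5, 12.5) partially overlaps it — only the 13.02 mm² overlap (of its 174.70 mm²) is removed, clipping the outline — area = 77.98 mm²; the r=6.5 cylinder at (10.5, -1) contributes a regular 24-gon of circumradius 6.5 (area = (24/2)·6.500²·sin(360°/24) = 131.22 mm²); Taking the first minus the rest: starting from that combined region (77.98 mm²), the r=6.5 cylinder at (10.5, -1) partially overlaps it — only the 6.28 mm² overlap (of its 131.22 mm²) is removed, clipping the outline — area = 71.70 mm². So its area = 71.70 mm². Layer 81 (z = 9.72): the 6.5×14 cube contributes its full rectangle (area 91.00 mm²); the cylinder at (10.5, -3) is absent (z outside [-0.5, 9.5]); the r=7.5 cylinder at (11.5, 12.5) contributes a regular 24-gon of circumradius 7.5 (area = (24/2)·7.500²·sin(360°/24) = 174.70 mm²); Subtracting the remaining from the first: starting from the 6.5×14 cube (91.00 mm²), the r=7.5 cylinder at (11.5, 12.5) partially overlaps it — only the 13.02 mm² overlap (of its 174.70 mm²) is removed, clipping the outline — area = 77.98 mm²; the cylinder at (10.5, -1) is not intersected at this z (z outside [11, 26]); Subtracting the remaining from the first: none of the subtracted shapes is present at this height, so the result so far is unchanged — area = 77.98 mm². So its area = 77.98 mm². Layer 81 is larger (77.98 vs 71.70 mm²).

layer 81 (z = 9.72 mm)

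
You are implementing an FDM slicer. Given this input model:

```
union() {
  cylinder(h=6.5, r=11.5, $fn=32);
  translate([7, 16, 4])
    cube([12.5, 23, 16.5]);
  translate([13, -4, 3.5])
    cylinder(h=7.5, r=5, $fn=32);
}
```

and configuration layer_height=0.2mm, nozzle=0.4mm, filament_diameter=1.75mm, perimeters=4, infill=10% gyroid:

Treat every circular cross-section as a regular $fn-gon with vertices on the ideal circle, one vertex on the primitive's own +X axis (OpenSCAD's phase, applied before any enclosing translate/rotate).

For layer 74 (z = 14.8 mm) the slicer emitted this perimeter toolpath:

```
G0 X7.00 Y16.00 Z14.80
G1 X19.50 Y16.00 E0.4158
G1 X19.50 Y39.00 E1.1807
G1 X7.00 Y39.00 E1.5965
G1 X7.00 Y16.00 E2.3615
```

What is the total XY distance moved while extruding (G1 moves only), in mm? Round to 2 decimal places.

Sum the Euclidean lengths of each G1 segment: total = 71.00 mm.

71.00 mm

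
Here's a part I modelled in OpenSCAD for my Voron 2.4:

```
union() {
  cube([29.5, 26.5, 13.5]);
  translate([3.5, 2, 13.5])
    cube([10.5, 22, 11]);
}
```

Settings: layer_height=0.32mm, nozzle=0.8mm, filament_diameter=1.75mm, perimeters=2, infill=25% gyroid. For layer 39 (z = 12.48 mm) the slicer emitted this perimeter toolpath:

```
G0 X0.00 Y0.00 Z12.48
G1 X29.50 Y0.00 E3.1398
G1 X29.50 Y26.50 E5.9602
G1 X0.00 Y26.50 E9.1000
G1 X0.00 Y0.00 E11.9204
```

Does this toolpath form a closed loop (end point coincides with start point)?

yes

Start point (G0): (0.00, 0.00). End point (last G1): the path returns to the start — closed.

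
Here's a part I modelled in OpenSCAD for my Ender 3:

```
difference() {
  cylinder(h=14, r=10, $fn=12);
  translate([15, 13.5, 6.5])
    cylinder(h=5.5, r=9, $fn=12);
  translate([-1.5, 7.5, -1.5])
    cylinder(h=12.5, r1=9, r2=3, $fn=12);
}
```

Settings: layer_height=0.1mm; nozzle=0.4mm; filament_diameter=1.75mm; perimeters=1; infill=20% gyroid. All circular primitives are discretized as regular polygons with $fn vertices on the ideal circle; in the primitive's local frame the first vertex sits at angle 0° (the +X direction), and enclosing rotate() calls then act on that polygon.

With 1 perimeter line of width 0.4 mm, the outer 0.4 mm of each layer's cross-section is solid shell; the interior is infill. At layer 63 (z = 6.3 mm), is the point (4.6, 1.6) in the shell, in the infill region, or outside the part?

At z = 6.3 mm: the r=10 cylinder gives a regular 12-gon of circumradius 10 (constant along its height); the cylinder at (15, 13.5) is absent (z outside [6.5, 12]); the cone at (-1.5, 7.5) contributes a regular 12-gon of circumradius 5.256 (interpolated between r1=9 and r2=3 at t=0.624); Subtracting the remaining from the first: starting from the r=10 cylinder, the cone at (-1.5, 7.5) partially overlaps it — only the 58.30 mm² overlap (of its 82.88 mm²) is removed, clipping the outline — 1 connected region. Overall, the cross-section is a single solid region. The nearest boundary edge runs (1.13, 2.95)→(3.05, 4.87); distance from the point to it = 3.41 mm. The point is inside the cross-section and 3.41 mm from the nearest boundary — more than the 0.4 mm shell width (1 × 0.4), so it's in the infill interior.

infill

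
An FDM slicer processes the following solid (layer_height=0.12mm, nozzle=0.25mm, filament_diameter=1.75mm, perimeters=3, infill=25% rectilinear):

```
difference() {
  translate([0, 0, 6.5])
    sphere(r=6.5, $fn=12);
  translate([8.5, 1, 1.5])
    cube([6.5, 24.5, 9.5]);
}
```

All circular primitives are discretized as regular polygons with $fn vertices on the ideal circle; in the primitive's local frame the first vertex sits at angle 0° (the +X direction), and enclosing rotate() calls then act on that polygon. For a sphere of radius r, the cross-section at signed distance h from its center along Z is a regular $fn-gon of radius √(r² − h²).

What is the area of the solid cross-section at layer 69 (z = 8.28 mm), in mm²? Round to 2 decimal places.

117.24 mm²

At z = 8.28 mm: the r=6.5 sphere slices to a regular 12-gon of circumradius 6.252 (√(r²−h²) with h=1.78 from center) (area = (12/2)·6.252²·sin(360°/12) = 117.24 mm²); the 6.5×24.5 cube at (8.5, 1) contributes its full rectangle (area 159.25 mm²); Subtracting the remaining from the first: starting from the r=6.5 sphere (117.24 mm²), the 6.5×24.5 cube at (8.5, 1) misses the remaining region (no effect) — area = 117.24 mm². Overall, the cross-section is a single solid region. Net area = 117.24 mm².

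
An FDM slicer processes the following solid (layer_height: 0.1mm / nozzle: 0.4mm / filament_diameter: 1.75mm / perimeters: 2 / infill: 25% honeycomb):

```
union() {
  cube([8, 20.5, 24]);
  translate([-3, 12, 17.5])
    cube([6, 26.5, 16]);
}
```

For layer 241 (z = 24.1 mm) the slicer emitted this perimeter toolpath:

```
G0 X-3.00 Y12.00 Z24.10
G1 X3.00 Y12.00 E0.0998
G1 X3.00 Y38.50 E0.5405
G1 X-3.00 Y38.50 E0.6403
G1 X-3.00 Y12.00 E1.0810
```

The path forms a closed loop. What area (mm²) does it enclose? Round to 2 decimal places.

Apply the shoelace formula to the sequence of (X, Y) vertices; enclosed area = 159.00 mm².

159.00 mm²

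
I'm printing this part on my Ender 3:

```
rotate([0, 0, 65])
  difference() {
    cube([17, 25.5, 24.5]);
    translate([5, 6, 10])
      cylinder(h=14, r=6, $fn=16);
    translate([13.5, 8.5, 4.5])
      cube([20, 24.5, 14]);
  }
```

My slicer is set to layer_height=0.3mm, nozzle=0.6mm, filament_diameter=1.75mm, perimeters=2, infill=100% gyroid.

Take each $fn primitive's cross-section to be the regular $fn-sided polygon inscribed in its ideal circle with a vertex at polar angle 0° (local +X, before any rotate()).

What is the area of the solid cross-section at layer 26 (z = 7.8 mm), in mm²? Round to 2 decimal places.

374.00 mm²

At z = 7.8 mm: the 17×25.5 cube contributes its full rectangle (area 433.50 mm²); the cylinder at (5, 6) is absent (z outside [10, 24]); the cube at (13.5, 8.5) (footprint 20×24.5) is included at this height (area 490.00 mm²); Subtracting the remaining from the first: starting from the 17×25.5 cube (433.50 mm²), the 20×24.5 cube at (13.5, 8.5) partially overlaps it — only the 59.50 mm² overlap (of its 490.00 mm²) is removed, clipping the outline — area = 374.00 mm²; (rotated 65° about Z; rotation is an isometry so areas/perimeters/island counts are preserved). Overall, the cross-section is a single solid region. Net area = 374.00 mm².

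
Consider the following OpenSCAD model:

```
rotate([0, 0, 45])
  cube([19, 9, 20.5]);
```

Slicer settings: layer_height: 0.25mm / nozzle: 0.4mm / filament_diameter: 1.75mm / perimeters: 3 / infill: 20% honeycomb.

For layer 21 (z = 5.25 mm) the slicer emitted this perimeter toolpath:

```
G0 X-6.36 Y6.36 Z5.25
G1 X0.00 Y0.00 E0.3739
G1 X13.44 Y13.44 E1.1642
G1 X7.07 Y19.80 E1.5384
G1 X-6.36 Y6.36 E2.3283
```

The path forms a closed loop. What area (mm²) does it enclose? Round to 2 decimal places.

Apply the shoelace formula to the sequence of (X, Y) vertices; enclosed area = 170.99 mm².

170.99 mm²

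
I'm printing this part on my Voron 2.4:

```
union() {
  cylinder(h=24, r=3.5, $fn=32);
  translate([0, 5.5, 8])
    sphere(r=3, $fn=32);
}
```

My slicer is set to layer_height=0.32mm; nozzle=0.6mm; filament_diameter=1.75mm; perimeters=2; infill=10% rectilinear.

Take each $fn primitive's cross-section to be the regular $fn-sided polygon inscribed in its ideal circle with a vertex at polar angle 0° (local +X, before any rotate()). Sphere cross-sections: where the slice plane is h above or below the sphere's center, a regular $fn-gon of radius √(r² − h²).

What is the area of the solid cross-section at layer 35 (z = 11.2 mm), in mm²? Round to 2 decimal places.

38.24 mm²

At z = 11.2 mm: the r=3.5 cylinder contributes a regular 32-gon of circumradius 3.5 (area = (32/2)·3.500²·sin(360°/32) = 38.24 mm²); the sphere at (0, 5.5) does not reach this height (|z−center|=3.200 > r=3); Taking the union: only the r=3.5 cylinder is present, so the union is just that shape — area = 38.24 mm². Overall, the cross-section is a single solid region. Net area = 38.24 mm².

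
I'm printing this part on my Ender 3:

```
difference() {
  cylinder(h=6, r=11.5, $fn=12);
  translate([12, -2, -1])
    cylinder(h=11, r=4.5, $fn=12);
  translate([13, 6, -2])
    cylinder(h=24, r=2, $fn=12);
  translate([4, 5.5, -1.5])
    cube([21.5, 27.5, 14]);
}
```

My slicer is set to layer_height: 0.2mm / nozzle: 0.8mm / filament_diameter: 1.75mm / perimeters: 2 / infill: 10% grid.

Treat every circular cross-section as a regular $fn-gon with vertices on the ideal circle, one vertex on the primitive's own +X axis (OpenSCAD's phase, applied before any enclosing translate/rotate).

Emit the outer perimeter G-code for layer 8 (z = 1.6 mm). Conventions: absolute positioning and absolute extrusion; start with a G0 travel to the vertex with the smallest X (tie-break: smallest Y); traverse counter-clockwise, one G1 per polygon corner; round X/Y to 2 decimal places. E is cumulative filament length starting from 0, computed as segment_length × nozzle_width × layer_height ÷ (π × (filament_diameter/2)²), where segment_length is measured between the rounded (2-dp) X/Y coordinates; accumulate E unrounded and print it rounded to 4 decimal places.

At z = 1.6 mm: the cylinder: section is a regular 12-gon, circumradius r=11.5; the r=4.5 cylinder at (12, -2) contributes a regular 12-gon of circumradius 4.5; the r=2 cylinder at (13, 6) contributes a regular 12-gon of circumradius 2; the cube at (4, 5.5) (footprint 21.5×27.5) is included at this height; Taking the first minus the rest: starting from the r=11.5 cylinder, the r=4.5 cylinder at (12, -2) partially overlaps it — only the 20.17 mm² overlap (of its 60.75 mm²) is removed, clipping the outline; the r=2 cylinder at (13, 6) misses the remaining region (no effect); the 21.5×27.5 cube at (4, 5.5) partially overlaps it — only the 18.13 mm² overlap (of its 591.25 mm²) is removed, clipping the outline — 1 connected region. The outline is a single polygon with 18 vertices. Extrusion per mm of travel: 0.8 × 0.2 / (π × 0.875²) = 0.066520. Accumulating E over each segment gives final E = 5.0875.

G0 X-11.50 Y0.00 Z1.60
G1 X-9.96 Y-5.75 E0.3960
G1 X-5.75 Y-9.96 E0.7920
G1 X0.00 Y-11.50 E1.1880
G1 X5.75 Y-9.96 E1.5840
G1 X9.80 Y-5.91 E1.9650
G1 X9.75 Y-5.90 E1.9684
G1 X8.10 Y-4.25 E2.1236
G1 X7.50 Y-2.00 E2.2785
G1 X8.10 Y0.25 E2.4334
G1 X9.75 Y1.90 E2.5886
G1 X10.91 Y2.21 E2.6685
G1 X10.03 Y5.50 E2.8950
G1 X4.00 Y5.50 E3.2961
G1 X4.00 Y10.43 E3.6241
G1 X0.00 Y11.50 E3.8995
G1 X-5.75 Y9.96 E4.2955
G1 X-9.96 Y5.75 E4.6915
G1 X-11.50 Y0.00 E5.0875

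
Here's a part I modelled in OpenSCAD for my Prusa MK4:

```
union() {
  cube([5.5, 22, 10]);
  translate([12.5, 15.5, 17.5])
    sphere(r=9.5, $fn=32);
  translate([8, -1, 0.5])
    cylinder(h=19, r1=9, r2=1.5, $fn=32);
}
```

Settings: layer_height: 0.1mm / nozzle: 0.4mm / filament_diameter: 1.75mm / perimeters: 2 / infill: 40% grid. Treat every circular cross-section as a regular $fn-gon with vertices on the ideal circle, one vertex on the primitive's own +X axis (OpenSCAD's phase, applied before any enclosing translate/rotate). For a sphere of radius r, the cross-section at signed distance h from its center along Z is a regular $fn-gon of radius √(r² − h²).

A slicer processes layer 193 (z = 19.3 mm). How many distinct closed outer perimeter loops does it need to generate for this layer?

2

At z = 19.3 mm: the cube is absent (z outside [0, 10]); the sphere at (12.5, 15.5): section is a regular 32-gon, circumradius = √(r²−h²) = √(9.5²−1.8²) = 9.328; the cone at (8, -1): at t=0.989 of its height the radius interpolates to r₁+(r₂−r₁)t = 1.579, giving a regular 32-gon of that circumradius; Combining (union): the 2 present regions are separate (no shared area or edge), so areas and boundary lengths simply add and each stays a separate island — 2 connected regions. The result has 2 disconnected regions.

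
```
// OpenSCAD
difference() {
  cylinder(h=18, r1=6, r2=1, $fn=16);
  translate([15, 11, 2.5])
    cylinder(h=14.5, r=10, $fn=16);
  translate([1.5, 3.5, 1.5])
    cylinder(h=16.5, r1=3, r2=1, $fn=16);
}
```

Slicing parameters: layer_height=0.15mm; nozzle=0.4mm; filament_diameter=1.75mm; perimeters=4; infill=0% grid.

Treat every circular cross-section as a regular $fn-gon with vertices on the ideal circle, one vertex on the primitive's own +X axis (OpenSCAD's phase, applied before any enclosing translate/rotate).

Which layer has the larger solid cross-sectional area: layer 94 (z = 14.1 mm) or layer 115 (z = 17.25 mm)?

layer 94 (z = 14.1 mm)

Layer 94 (z = 14.1): the cone: at t=0.783 of its height the radius interpolates to r₁+(r₂−r₁)t = 2.083, giving a regular 16-gon of that circumradius (area = (16/2)·2.083²·sin(360°/16) = 13.29 mm²); the cylinder at (15, 11): section is a regular 16-gon, circumradius r=10 (area = (16/2)·10.000²·sin(360°/16) = 306.15 mm²); the cone at (1.5, 3.5) contributes a regular 16-gon of circumradius 1.473 (interpolated between r1=3 and r2=1 at t=0.764) (area = (16/2)·1.473²·sin(360°/16) = 6.64 mm²); After the difference (first − rest): starting from the cone (13.29 mm²), the r=10 cylinder at (15, 11) misses the remaining region (no effect); the cone at (1.5, 3.5) misses the remaining region (no effect) — area = 13.29 mm². So its area = 13.29 mm². Layer 115 (z = 17.25): the cone (r1=6→r2=1) has section circumradius 1.208 here — a regular 16-gon (area = (16/2)·1.208²·sin(360°/16) = 4.47 mm²); the cylinder at (15, 11) is not intersected at this z (z outside [2.5, 17]); the cone at (1.5, 3.5) contributes a regular 16-gon of circumradius 1.091 (interpolated between r1=3 and r2=1 at t=0.955) (area = (16/2)·1.091²·sin(360°/16) = 3.64 mm²); Taking the first minus the rest: starting from the cone (4.47 mm²), the cone at (1.5, 3.5) misses the remaining region (no effect) — area = 4.47 mm². So its area = 4.47 mm². Layer 94 is larger (13.29 vs 4.47 mm²).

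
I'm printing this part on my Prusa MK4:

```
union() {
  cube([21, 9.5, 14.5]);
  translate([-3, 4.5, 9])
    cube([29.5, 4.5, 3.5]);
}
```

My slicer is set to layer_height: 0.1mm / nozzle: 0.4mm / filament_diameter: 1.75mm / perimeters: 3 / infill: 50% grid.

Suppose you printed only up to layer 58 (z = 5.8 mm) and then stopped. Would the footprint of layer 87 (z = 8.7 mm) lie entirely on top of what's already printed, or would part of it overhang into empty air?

Compare the two slices. At z = 5.8: the cube (footprint 21×9.5) is included at this height (area 199.50 mm²); the cube at (-3, 4.5) does not reach this height (z outside [9, 12.5]); Taking the union: only the 21×9.5 cube is present, so the union is just that shape — area = 199.50 mm². At z = 8.7: the 21×9.5 cube contributes its full rectangle (area 199.50 mm²); the cube at (-3, 4.5) does not reach this height (z outside [9, 12.5]); Combining (union): only the 21×9.5 cube is present, so the union is just that shape — area = 199.50 mm². Checking containment: the cross-section at z = 8.7 is a subset of the cross-section at z = 5.8.

entirely on top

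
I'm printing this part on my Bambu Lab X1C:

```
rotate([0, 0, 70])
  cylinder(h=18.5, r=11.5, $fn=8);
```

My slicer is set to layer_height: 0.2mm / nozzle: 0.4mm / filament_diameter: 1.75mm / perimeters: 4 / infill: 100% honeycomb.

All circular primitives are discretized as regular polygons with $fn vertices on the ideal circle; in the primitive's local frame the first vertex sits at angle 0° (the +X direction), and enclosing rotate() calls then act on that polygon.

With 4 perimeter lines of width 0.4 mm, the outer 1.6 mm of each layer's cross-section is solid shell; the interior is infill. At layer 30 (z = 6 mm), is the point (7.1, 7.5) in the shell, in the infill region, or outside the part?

At z = 6 mm: the cylinder: section is a regular 8-gon, circumradius r=11.5; (rotated 70° about Z; rotation is an isometry so areas/perimeters/island counts are preserved). Overall, the cross-section is a single solid region. Undo the 70° rotation: the query point maps to (9.476, -4.107) in the un-rotated model frame. The nearest boundary edge runs (8.13, -8.13)→(11.50, 0.00); distance from the point to it = 0.30 mm. The point is inside the cross-section, 0.30 mm from the nearest boundary — within the 1.6 mm shell band (4 × 0.4).

shell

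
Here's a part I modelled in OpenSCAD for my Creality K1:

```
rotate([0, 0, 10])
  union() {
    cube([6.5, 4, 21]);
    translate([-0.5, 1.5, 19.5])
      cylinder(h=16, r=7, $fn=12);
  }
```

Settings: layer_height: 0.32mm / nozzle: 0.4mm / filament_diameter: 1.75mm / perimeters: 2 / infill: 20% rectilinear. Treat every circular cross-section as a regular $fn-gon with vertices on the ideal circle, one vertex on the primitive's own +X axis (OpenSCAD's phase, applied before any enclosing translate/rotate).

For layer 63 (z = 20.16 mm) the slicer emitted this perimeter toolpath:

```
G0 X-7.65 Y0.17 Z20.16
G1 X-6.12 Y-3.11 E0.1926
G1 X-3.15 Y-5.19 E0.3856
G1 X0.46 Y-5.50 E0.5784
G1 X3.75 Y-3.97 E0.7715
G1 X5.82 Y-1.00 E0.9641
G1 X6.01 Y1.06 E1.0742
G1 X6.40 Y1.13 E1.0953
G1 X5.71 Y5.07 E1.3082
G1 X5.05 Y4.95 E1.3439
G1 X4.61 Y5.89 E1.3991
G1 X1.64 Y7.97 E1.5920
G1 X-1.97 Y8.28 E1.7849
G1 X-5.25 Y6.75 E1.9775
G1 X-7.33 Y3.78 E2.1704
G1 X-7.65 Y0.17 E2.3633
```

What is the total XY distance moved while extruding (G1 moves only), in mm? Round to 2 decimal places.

44.41 mm

Sum the Euclidean lengths of each G1 segment: total = 44.41 mm.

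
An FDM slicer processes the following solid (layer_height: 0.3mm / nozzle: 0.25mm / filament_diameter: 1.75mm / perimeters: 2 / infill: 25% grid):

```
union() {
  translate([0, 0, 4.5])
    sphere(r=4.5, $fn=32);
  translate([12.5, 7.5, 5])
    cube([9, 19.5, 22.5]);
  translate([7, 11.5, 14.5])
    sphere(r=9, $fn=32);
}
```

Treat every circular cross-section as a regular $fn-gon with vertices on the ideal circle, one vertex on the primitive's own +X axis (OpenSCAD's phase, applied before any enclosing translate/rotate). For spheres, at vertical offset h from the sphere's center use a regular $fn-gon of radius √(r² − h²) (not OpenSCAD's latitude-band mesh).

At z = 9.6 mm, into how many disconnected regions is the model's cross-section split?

At z = 9.6 mm: the sphere does not reach this height (|z−center|=5.100 > r=4.5); the 9×19.5 cube at (12.5, 7.5) contributes its full rectangle; the r=9 sphere at (7, 11.5) contributes a regular 32-gon of circumradius √(9²−4.9²) = 7.549; Merging all regions: the regions partially overlap (shared area 13.75 mm²), so overlapping operands fuse into one piece — 1 connected region. The result has 1 disconnected region.

1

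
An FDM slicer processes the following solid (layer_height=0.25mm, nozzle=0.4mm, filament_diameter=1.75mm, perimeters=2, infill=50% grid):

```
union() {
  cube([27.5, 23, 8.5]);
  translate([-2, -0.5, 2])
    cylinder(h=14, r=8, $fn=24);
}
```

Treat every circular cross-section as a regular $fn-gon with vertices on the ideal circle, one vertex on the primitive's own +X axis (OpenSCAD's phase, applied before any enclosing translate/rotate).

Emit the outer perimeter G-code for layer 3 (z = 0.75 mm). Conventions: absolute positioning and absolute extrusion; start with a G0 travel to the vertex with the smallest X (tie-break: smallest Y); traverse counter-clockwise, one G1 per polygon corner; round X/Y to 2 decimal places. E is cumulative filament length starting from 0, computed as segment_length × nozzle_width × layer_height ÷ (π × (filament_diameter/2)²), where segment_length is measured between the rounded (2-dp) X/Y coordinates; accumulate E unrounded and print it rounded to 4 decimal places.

G0 X0.00 Y0.00 Z0.75
G1 X27.50 Y0.00 E1.1433
G1 X27.50 Y23.00 E2.0995
G1 X0.00 Y23.00 E3.2429
G1 X0.00 Y0.00 E4.1991

At z = 0.75 mm: the 27.5×23 cube contributes its full rectangle; the cylinder at (-2, -0.5) is absent (z outside [2, 16]); Taking the union: only the 27.5×23 cube is present, so the union is just that shape — 1 connected region. The outline is a single polygon with 4 vertices. Extrusion per mm of travel: 0.4 × 0.25 / (π × 0.875²) = 0.041575. Accumulating E over each segment gives final E = 4.1991.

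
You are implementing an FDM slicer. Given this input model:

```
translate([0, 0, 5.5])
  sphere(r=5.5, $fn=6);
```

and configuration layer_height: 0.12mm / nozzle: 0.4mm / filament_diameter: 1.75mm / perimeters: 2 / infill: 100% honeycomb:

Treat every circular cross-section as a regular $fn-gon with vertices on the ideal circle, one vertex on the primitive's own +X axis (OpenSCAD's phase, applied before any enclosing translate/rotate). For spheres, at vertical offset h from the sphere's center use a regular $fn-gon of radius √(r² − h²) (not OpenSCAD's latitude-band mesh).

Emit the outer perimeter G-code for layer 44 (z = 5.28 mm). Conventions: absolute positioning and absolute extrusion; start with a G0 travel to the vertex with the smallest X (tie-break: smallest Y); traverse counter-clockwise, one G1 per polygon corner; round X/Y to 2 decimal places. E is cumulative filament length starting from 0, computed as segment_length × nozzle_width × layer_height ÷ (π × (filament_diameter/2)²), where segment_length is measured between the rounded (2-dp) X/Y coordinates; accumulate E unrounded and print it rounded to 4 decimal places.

G0 X-5.50 Y0.00 Z5.28
G1 X-2.75 Y-4.76 E0.1097
G1 X2.75 Y-4.76 E0.2195
G1 X5.50 Y0.00 E0.3292
G1 X2.75 Y4.76 E0.4389
G1 X-2.75 Y4.76 E0.5486
G1 X-5.50 Y0.00 E0.6583

At z = 5.28 mm: the sphere: section is a regular 6-gon, circumradius = √(r²−h²) = √(5.5²−0.22²) = 5.496. The outline is a single polygon with 6 vertices. Extrusion per mm of travel: 0.4 × 0.12 / (π × 0.875²) = 0.019956. Accumulating E over each segment gives final E = 0.6583.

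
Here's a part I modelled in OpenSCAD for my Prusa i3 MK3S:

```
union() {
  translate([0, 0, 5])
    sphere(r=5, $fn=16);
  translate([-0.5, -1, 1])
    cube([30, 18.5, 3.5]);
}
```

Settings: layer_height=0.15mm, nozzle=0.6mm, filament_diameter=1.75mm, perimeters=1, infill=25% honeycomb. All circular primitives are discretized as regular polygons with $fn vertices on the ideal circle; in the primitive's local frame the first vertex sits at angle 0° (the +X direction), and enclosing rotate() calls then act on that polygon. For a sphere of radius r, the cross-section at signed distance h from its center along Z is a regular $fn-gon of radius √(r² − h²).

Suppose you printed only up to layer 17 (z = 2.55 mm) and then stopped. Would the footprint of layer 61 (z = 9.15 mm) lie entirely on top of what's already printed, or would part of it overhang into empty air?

Compare the two slices. At z = 2.55: the sphere: section is a regular 16-gon, circumradius = √(r²−h²) = √(5²−2.45²) = 4.359 (area = (16/2)·4.359²·sin(360°/16) = 58.16 mm²); the 30×18.5 cube at (-0.5, -1) contributes its full rectangle (area 555.00 mm²); Combining (union): the regions partially overlap — summed areas 613.16 mm² minus the doubly-counted overlap 21.45 mm² gives 591.71 mm² — area = 591.71 mm². At z = 9.15: the r=5 sphere slices to a regular 16-gon of circumradius 2.789 (√(r²−h²) with h=4.15 from center) (area = (16/2)·2.789²·sin(360°/16) = 23.81 mm²); the cube at (-0.5, -1) does not reach this height (z outside [1, 4.5]); Taking the union: only the r=5 sphere is present, so the union is just that shape — area = 23.81 mm². Checking containment: the cross-section at z = 9.15 is a subset of the cross-section at z = 2.55.

entirely on top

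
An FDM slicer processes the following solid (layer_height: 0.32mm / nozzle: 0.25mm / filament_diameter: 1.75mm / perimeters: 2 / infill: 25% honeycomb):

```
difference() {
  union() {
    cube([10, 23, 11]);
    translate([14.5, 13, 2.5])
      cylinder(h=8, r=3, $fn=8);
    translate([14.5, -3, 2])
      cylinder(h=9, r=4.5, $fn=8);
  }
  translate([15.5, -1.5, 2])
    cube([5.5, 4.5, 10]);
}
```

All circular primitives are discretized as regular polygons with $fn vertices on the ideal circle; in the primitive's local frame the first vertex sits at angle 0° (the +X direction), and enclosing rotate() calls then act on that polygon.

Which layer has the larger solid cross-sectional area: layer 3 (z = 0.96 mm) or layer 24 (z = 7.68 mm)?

layer 24 (z = 7.68 mm)

Layer 3 (z = 0.96): the cube is present — its section is the full 10×23 rectangle (area 230.00 mm²); the cylinder at (14.5, 13) is absent (z outside [2.5, 10.5]); the cylinder at (14.5, -3) does not reach this height (z outside [2, 11]); Combining (union): only the 10×23 cube is present, so the union is just that shape — area = 230.00 mm²; the cube at (15.5, -1.5) is absent (z outside [2, 12]); After the difference (first − rest): none of the subtracted shapes is present at this height, so that combined region is unchanged — area = 230.00 mm². So its area = 230.00 mm². Layer 24 (z = 7.68): the cube is present — its section is the full 10×23 rectangle (area 230.00 mm²); the r=3 cylinder at (14.5, 13) gives a regular 8-gon of circumradius 3 (constant along its height) (area = (8/2)·3.000²·sin(360°/8) = 25.46 mm²); the r=4.5 cylinder at (14.5, -3) contributes a regular 8-gon of circumradius 4.5 (area = (8/2)·4.500²·sin(360°/8) = 57.28 mm²); Combining (union): the 3 present regions are separate (no shared area or edge), so areas and boundary lengths simply add and each stays a separate island — area = 312.73 mm²; the cube at (15.5, -1.5) (footprint 5.5×4.5) is included at this height (area 24.75 mm²); Taking the first minus the rest: starting from that combined region (312.73 mm²), the 5.5×4.5 cube at (15.5, -1.5) partially overlaps it — only the 5.24 mm² overlap (of its 24.75 mm²) is removed, clipping the outline — area = 307.49 mm². So its area = 307.49 mm². Layer 24 is larger (307.49 vs 230.00 mm²).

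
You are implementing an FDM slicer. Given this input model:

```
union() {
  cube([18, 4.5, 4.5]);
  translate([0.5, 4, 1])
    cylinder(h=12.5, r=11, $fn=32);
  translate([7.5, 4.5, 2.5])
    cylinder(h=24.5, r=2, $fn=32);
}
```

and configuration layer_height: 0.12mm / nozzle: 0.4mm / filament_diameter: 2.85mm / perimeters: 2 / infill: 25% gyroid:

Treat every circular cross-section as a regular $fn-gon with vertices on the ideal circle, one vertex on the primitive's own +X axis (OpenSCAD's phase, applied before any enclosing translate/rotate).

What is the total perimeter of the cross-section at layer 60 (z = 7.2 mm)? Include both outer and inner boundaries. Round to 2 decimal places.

At z = 7.2 mm: the cube does not reach this height (z outside [0, 4.5]); the cylinder at (0.5, 4): section is a regular 32-gon, circumradius r=11 (perimeter = 2·32·11.000·sin(180°/32) = 69.00 mm); the cylinder at (7.5, 4.5): section is a regular 32-gon, circumradius r=2 (perimeter = 2·32·2.000·sin(180°/32) = 12.55 mm); Merging all regions: the r=2 cylinder at (7.5, 4.5) lies entirely inside the r=11 cylinder at (0.5, 4), so the union is just the r=11 cylinder at (0.5, 4) — boundary = 69.00 mm. Overall, the cross-section is a single solid region. Total boundary length (outer) = 69.00 mm.

69.00 mm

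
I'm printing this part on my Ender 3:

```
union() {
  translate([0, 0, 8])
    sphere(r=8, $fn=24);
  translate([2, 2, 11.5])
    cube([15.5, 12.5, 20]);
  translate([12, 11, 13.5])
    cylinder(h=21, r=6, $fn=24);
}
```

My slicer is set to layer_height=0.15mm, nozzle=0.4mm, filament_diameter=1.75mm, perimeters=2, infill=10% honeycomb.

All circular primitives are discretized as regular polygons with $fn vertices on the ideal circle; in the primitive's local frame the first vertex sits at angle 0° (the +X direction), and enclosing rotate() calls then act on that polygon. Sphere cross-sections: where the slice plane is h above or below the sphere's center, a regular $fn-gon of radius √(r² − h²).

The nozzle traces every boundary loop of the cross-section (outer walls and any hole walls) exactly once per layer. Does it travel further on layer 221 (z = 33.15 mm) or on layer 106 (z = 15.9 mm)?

layer 106 (z = 15.9 mm)

Layer 221 (z = 33.15): the sphere is absent (|z−center|=25.150 > r=8); the cube at (2, 2) does not reach this height (z outside [11.5, 31.5]); the r=6 cylinder at (12, 11) contributes a regular 24-gon of circumradius 6 (perimeter = 2·24·6.000·sin(180°/24) = 37.59 mm); Merging all regions: only the r=6 cylinder at (12, 11) is present, so the union is just that shape — boundary = 37.59 mm. So its perimeter = 37.59 mm. Layer 106 (z = 15.9): the r=8 sphere slices to a regular 24-gon of circumradius 1.261 (√(r²−h²) with h=7.9 from center) (perimeter = 2·24·1.261·sin(180°/24) = 7.90 mm); the cube at (2, 2) is present — its section is the full 15.5×12.5 rectangle (perimeter 56.00 mm); the r=6 cylinder at (12, 11) gives a regular 24-gon of circumradius 6 (constant along its height) (perimeter = 2·24·6.000·sin(180°/24) = 37.59 mm); Merging all regions: the regions partially overlap (shared area 93.69 mm²), so the edge portions inside another operand are dropped and the merged outline is re-measured after clipping — boundary = 65.69 mm. So its perimeter = 65.69 mm. Layer 106 is larger (65.69 vs 37.59 mm).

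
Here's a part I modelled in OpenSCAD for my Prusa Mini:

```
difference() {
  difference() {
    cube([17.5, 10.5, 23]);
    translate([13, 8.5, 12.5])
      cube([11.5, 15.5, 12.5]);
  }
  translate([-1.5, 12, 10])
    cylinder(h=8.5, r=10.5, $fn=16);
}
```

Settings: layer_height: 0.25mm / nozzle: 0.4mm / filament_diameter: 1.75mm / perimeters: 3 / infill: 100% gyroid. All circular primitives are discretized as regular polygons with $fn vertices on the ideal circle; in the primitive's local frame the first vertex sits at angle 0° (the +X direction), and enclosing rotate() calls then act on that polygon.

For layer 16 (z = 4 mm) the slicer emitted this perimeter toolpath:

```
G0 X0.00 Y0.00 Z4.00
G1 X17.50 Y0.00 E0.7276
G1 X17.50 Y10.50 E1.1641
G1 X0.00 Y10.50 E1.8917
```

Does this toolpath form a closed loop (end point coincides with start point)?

no

Start point (G0): (0.00, 0.00). End point (last G1): the path does not return to the start — open.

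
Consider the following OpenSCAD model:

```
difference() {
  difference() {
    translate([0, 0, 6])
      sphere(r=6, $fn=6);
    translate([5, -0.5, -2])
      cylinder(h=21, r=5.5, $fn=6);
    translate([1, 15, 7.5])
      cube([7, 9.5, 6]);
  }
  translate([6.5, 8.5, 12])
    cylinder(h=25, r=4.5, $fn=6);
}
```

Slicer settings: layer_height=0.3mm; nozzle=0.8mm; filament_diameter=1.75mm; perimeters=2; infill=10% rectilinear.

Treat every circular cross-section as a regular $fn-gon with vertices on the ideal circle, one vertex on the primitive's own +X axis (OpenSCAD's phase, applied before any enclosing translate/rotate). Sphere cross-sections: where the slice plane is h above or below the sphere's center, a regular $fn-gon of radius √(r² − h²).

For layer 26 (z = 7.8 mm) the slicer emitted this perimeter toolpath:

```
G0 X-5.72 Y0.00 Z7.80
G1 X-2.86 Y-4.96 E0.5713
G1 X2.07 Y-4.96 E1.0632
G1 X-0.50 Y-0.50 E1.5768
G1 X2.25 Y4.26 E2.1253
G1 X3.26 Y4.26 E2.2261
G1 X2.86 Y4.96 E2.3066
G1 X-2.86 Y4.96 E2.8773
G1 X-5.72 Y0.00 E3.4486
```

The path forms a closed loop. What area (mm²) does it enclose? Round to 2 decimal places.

52.36 mm²

Apply the shoelace formula to the sequence of (X, Y) vertices; enclosed area = 52.36 mm².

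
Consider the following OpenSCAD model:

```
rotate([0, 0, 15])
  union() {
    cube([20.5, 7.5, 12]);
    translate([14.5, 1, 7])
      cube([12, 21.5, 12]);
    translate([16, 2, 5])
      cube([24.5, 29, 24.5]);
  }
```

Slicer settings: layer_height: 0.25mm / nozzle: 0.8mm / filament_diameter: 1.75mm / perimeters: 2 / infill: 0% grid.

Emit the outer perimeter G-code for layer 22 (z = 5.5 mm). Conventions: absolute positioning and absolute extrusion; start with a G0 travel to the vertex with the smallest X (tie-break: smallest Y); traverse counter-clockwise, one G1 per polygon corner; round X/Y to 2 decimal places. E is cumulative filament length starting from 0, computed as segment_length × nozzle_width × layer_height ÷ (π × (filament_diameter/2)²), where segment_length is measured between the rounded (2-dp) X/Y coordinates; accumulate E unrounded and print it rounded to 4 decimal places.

At z = 5.5 mm: the cube (footprint 20.5×7.5) is included at this height; the cube at (14.5, 1) is absent (z outside [7, 19]); the 24.5×29 cube at (16, 2) contributes its full rectangle; Combining (union): the regions partially overlap (shared area 24.75 mm²), so overlapping operands fuse into one piece — 1 connected region; (rotated 15° about Z; rotation is an isometry so areas/perimeters/island counts are preserved). The outline is a single polygon with 8 vertices. Extrusion per mm of travel: 0.8 × 0.25 / (π × 0.875²) = 0.083150. Accumulating E over each segment gives final E = 11.8901.

G0 X-1.94 Y7.24 Z5.50
G1 X0.00 Y0.00 E0.6232
G1 X19.80 Y5.31 E2.3278
G1 X19.28 Y7.24 E2.4940
G1 X38.60 Y12.41 E4.1570
G1 X31.10 Y40.43 E6.5689
G1 X7.43 Y34.08 E8.6066
G1 X13.51 Y11.39 E10.5599
G1 X-1.94 Y7.24 E11.8901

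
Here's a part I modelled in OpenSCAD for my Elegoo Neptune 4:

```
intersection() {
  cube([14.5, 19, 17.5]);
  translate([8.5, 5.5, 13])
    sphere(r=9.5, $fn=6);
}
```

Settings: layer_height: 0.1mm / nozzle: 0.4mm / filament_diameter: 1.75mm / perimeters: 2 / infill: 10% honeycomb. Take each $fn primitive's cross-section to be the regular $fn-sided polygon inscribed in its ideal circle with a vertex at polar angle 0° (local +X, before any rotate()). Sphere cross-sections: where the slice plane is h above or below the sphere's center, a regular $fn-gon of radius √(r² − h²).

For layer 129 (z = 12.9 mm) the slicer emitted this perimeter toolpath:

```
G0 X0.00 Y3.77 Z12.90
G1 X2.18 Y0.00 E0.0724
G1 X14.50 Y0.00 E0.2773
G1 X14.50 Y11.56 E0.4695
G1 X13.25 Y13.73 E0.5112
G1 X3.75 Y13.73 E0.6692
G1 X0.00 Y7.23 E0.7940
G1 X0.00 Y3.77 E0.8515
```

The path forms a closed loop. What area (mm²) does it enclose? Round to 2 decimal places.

Apply the shoelace formula to the sequence of (X, Y) vertices; enclosed area = 181.43 mm².

181.43 mm²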